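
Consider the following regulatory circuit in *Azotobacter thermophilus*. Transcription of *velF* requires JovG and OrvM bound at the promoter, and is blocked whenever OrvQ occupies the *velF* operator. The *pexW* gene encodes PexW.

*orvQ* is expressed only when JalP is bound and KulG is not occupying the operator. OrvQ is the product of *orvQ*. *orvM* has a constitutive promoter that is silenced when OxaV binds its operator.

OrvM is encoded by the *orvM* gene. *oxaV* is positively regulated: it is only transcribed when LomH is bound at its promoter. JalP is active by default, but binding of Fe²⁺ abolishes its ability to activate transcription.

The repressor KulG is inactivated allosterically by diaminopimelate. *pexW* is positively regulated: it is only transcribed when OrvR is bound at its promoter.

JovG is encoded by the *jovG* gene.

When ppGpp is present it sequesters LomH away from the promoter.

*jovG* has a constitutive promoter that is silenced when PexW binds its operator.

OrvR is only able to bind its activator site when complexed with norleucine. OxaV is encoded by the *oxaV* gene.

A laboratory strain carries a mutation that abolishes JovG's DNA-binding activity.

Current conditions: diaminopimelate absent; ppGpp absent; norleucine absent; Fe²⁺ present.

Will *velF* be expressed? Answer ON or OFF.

OFF

JovG is non-functional in this strain, so it has no effect.
ppGpp is absent, so LomH is active.
No repressor is bound and LomH is active, so *oxaV* is transcribed.
So OxaV is produced and active.
With repressor OxaV bound, *orvM* is not transcribed.
So OrvM is not produced.
Fe²⁺ is present, so JalP is inactive.
Diaminopimelate is absent, so KulG is active.
With repressor KulG bound, *orvQ* is not transcribed.
So OrvQ is not produced.
Required activator JovG is absent, so *velF* is not transcribed.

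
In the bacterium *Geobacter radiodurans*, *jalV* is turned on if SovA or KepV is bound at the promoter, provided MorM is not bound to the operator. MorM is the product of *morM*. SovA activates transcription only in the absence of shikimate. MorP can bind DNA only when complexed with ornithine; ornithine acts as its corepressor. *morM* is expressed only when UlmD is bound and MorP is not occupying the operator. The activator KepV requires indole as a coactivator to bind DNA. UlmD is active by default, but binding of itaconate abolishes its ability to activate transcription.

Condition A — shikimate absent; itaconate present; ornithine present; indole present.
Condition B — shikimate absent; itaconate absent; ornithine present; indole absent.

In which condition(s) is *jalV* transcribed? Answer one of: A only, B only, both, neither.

both

Condition A:
Shikimate is absent, so SovA is active.
Itaconate is present, so UlmD is inactive.
Ornithine is present, so MorP is active.
With repressor MorP bound, *morM* is not transcribed.
So MorM is not produced.
Indole is present, so KepV is active.
Activator SovA is present, so *jalV* is transcribed.
→ *jalV* is ON in A.
Condition B:
Shikimate is absent, so SovA is active.
Itaconate is absent, so UlmD is active.
Ornithine is present, so MorP is active.
With repressor MorP bound, *morM* is not transcribed.
So MorM is not produced.
Indole is absent, so KepV is inactive.
Activator SovA is present, so *jalV* is transcribed.
→ *jalV* is ON in B.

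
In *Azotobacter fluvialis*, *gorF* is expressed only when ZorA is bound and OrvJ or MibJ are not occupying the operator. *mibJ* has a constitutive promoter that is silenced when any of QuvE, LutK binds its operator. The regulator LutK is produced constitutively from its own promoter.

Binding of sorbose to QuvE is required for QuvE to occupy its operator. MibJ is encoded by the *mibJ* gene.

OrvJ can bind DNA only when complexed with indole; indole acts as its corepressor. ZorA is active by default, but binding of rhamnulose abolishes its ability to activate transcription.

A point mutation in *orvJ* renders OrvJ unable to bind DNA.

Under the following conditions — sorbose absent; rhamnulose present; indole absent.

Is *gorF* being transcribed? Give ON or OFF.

OrvJ is non-functional in this strain, so it has no effect.
Sorbose is absent, so QuvE is inactive.
LutK is produced constitutively and is active.
With repressor LutK bound, *mibJ* is not transcribed.
So MibJ is not produced.
Rhamnulose is present, so ZorA is inactive.
Required activator ZorA is absent, so *gorF* is not transcribed.

OFF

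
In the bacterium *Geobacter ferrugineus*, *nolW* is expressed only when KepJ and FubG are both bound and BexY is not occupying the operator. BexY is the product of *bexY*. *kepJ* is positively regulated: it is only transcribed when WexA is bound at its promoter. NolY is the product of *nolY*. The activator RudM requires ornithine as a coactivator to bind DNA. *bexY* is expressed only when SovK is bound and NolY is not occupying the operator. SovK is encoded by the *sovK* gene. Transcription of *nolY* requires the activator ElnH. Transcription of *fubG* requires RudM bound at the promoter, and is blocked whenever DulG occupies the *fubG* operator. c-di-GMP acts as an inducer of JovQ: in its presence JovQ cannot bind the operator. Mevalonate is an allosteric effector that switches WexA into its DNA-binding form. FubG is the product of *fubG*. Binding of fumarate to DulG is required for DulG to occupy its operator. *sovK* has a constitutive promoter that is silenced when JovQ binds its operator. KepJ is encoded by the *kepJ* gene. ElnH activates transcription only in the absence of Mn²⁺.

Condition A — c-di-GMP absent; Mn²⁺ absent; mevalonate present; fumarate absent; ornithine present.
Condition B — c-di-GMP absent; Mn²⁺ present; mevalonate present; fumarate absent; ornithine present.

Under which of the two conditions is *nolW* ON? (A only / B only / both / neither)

both

Condition A:
c-di-GMP is absent, so JovQ is active.
With repressor JovQ bound, *sovK* is not transcribed.
So SovK is not produced.
Mn²⁺ is absent, so ElnH is active.
No repressor is bound and ElnH is active, so *nolY* is transcribed.
So NolY is produced and active.
With repressor NolY bound, *bexY* is not transcribed.
So BexY is not produced.
Mevalonate is present, so WexA is active.
No repressor is bound and WexA is active, so *kepJ* is transcribed.
So KepJ is produced and active.
Fumarate is absent, so DulG is inactive.
Ornithine is present, so RudM is active.
No repressor is bound and RudM is active, so *fubG* is transcribed.
So FubG is produced and active.
No repressor is bound and KepJ and FubG are active, so *nolW* is transcribed.
→ *nolW* is ON in A.
Condition B:
c-di-GMP is absent, so JovQ is active.
With repressor JovQ bound, *sovK* is not transcribed.
So SovK is not produced.
Mn²⁺ is present, so ElnH is inactive.
Required activator ElnH is absent, so *nolY* is not transcribed.
So NolY is not produced.
Required activator SovK is absent, so *bexY* is not transcribed.
So BexY is not produced.
Mevalonate is present, so WexA is active.
No repressor is bound and WexA is active, so *kepJ* is transcribed.
So KepJ is produced and active.
Fumarate is absent, so DulG is inactive.
Ornithine is present, so RudM is active.
No repressor is bound and RudM is active, so *fubG* is transcribed.
So FubG is produced and active.
No repressor is bound and KepJ and FubG are active, so *nolW* is transcribed.
→ *nolW* is ON in B.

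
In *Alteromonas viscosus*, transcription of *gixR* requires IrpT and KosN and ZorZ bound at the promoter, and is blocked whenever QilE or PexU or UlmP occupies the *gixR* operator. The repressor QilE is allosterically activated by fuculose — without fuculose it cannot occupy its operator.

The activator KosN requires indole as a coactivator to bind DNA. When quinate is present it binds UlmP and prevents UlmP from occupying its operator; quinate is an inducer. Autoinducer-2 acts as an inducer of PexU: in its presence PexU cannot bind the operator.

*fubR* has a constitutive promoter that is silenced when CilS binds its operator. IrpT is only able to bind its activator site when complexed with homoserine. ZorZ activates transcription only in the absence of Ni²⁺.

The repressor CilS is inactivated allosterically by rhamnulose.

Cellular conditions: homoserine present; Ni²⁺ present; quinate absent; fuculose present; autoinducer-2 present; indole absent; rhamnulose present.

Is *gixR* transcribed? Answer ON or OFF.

Fuculose is present, so QilE is active.
Homoserine is present, so IrpT is active.
Indole is absent, so KosN is inactive.
Ni²⁺ is present, so ZorZ is inactive.
Autoinducer-2 is present, so PexU is inactive.
Quinate is absent, so UlmP is active.
With repressor QilE bound, *gixR* is not transcribed.

OFF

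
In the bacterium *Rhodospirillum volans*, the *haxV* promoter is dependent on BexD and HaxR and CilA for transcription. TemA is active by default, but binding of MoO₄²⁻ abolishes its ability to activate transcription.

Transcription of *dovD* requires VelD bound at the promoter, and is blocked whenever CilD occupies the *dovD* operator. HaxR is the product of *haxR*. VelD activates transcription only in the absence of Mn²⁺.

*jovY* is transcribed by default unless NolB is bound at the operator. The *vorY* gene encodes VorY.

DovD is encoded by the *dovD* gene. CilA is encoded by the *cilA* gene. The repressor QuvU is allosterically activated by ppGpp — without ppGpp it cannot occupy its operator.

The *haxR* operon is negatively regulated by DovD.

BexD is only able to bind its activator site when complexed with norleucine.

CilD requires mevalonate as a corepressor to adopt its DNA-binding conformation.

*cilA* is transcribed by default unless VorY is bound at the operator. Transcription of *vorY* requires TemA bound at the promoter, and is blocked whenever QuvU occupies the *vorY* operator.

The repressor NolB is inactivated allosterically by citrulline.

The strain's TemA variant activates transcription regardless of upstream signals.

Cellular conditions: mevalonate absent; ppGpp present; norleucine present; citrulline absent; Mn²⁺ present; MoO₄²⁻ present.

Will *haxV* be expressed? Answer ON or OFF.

ON

Norleucine is present, so BexD is active.
Mevalonate is absent, so CilD is inactive.
Mn²⁺ is present, so VelD is inactive.
Required activator VelD is absent, so *dovD* is not transcribed.
So DovD is not produced.
With no repressor bound, *haxR* is transcribed.
So HaxR is produced and active.
TemA is constitutively active in this strain.
ppGpp is present, so QuvU is active.
With repressor QuvU bound, *vorY* is not transcribed.
So VorY is not produced.
With no repressor bound, *cilA* is transcribed.
So CilA is produced and active.
No repressor is bound and BexD and HaxR and CilA are active, so *haxV* is transcribed.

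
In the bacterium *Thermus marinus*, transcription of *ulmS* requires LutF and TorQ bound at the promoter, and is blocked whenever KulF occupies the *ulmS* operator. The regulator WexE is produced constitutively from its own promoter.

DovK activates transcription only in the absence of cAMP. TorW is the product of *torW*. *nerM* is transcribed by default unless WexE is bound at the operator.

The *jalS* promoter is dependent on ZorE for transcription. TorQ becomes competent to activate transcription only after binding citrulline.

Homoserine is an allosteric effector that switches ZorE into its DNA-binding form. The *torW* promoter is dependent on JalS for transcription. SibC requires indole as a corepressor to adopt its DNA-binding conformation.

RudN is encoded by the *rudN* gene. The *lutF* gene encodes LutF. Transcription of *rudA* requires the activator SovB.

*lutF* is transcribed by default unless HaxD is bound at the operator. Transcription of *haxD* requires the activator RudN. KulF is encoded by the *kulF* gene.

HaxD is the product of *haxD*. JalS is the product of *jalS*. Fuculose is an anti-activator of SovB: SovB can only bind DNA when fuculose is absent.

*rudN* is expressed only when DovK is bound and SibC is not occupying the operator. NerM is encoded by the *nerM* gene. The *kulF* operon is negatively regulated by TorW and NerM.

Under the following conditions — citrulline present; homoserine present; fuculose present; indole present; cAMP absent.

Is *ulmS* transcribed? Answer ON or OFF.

ON

Indole is present, so SibC is active.
cAMP is absent, so DovK is active.
With repressor SibC bound, *rudN* is not transcribed.
So RudN is not produced.
Required activator RudN is absent, so *haxD* is not transcribed.
So HaxD is not produced.
With no repressor bound, *lutF* is transcribed.
So LutF is produced and active.
Citrulline is present, so TorQ is active.
Homoserine is present, so ZorE is active.
No repressor is bound and ZorE is active, so *jalS* is transcribed.
So JalS is produced and active.
No repressor is bound and JalS is active, so *torW* is transcribed.
So TorW is produced and active.
WexE is produced constitutively and is active.
With repressor WexE bound, *nerM* is not transcribed.
So NerM is not produced.
With repressor TorW bound, *kulF* is not transcribed.
So KulF is not produced.
No repressor is bound and LutF and TorQ are active, so *ulmS* is transcribed.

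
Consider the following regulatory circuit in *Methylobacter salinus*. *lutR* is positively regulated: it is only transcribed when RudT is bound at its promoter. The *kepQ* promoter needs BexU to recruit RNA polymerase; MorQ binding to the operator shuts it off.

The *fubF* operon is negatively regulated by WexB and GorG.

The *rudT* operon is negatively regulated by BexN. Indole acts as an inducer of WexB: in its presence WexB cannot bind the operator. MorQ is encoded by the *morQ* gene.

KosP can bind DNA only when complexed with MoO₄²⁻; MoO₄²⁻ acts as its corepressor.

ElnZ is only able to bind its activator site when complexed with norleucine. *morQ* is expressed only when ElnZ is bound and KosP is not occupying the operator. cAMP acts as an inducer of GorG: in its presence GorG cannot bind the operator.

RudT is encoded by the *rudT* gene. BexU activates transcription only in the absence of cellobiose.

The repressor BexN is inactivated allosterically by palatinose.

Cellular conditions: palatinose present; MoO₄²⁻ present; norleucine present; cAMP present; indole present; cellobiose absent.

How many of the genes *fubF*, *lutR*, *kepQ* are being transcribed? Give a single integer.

Indole is present, so WexB is inactive.
cAMP is present, so GorG is inactive.
With no repressor bound, *fubF* is transcribed.
→ *fubF* is ON.
Palatinose is present, so BexN is inactive.
With no repressor bound, *rudT* is transcribed.
So RudT is produced and active.
No repressor is bound and RudT is active, so *lutR* is transcribed.
→ *lutR* is ON.
MoO₄²⁻ is present, so KosP is active.
Norleucine is present, so ElnZ is active.
With repressor KosP bound, *morQ* is not transcribed.
So MorQ is not produced.
Cellobiose is absent, so BexU is active.
No repressor is bound and BexU is active, so *kepQ* is transcribed.
→ *kepQ* is ON.
3 of the 3 genes are transcribed.

3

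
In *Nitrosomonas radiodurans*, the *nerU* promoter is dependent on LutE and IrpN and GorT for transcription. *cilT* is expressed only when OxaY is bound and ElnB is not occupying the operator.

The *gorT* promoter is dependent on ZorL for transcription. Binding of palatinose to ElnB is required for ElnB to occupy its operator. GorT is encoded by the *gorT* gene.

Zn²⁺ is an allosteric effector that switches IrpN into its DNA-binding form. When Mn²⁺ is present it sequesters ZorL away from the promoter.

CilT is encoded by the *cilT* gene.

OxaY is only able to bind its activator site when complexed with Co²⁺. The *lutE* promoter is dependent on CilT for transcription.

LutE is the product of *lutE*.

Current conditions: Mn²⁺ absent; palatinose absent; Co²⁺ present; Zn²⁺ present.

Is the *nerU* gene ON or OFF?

ON

Co²⁺ is present, so OxaY is active.
Palatinose is absent, so ElnB is inactive.
No repressor is bound and OxaY is active, so *cilT* is transcribed.
So CilT is produced and active.
No repressor is bound and CilT is active, so *lutE* is transcribed.
So LutE is produced and active.
Zn²⁺ is present, so IrpN is active.
Mn²⁺ is absent, so ZorL is active.
No repressor is bound and ZorL is active, so *gorT* is transcribed.
So GorT is produced and active.
No repressor is bound and LutE and IrpN and GorT are active, so *nerU* is transcribed.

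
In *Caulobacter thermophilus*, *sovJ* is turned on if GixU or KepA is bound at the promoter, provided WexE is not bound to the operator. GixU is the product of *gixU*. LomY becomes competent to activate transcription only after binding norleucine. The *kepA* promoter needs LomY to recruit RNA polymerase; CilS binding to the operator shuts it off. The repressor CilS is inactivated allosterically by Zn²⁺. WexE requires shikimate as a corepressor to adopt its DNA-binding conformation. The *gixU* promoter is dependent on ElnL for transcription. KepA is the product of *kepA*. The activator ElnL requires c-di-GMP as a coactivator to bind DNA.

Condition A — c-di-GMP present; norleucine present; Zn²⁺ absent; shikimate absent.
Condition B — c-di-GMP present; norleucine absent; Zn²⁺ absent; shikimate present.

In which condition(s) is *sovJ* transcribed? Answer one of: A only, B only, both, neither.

Condition A:
c-di-GMP is present, so ElnL is active.
No repressor is bound and ElnL is active, so *gixU* is transcribed.
So GixU is produced and active.
Norleucine is present, so LomY is active.
Zn²⁺ is absent, so CilS is active.
With repressor CilS bound, *kepA* is not transcribed.
So KepA is not produced.
Shikimate is absent, so WexE is inactive.
Activator GixU is present, so *sovJ* is transcribed.
→ *sovJ* is ON in A.
Condition B:
c-di-GMP is present, so ElnL is active.
No repressor is bound and ElnL is active, so *gixU* is transcribed.
So GixU is produced and active.
Norleucine is absent, so LomY is inactive.
Zn²⁺ is absent, so CilS is active.
With repressor CilS bound, *kepA* is not transcribed.
So KepA is not produced.
Shikimate is present, so WexE is active.
With repressor WexE bound, *sovJ* is not transcribed.
→ *sovJ* is OFF in B.

A only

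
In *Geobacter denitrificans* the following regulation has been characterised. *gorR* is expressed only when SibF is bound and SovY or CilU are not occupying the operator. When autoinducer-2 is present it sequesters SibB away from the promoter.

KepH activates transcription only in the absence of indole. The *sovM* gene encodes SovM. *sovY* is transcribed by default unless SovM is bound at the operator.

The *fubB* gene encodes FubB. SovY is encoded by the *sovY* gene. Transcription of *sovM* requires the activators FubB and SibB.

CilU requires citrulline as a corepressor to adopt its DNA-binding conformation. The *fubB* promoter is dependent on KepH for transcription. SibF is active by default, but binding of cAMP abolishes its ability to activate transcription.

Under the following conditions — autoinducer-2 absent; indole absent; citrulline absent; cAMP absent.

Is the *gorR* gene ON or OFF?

cAMP is absent, so SibF is active.
Indole is absent, so KepH is active.
No repressor is bound and KepH is active, so *fubB* is transcribed.
So FubB is produced and active.
Autoinducer-2 is absent, so SibB is active.
No repressor is bound and FubB and SibB are active, so *sovM* is transcribed.
So SovM is produced and active.
With repressor SovM bound, *sovY* is not transcribed.
So SovY is not produced.
Citrulline is absent, so CilU is inactive.
No repressor is bound and SibF is active, so *gorR* is transcribed.

ON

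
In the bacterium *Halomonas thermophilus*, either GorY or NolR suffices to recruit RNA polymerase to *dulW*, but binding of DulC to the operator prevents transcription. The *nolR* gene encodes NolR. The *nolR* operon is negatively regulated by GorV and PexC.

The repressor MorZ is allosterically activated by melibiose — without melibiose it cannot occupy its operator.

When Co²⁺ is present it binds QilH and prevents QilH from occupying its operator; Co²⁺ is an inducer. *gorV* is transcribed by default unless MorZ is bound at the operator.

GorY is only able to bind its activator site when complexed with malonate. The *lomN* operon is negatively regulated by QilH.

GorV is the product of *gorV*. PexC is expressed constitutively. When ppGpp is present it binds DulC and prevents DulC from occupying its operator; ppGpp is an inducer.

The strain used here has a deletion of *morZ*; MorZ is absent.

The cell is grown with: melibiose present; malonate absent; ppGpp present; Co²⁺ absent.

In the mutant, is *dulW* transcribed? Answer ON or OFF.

OFF

Malonate is absent, so GorY is inactive.
ppGpp is present, so DulC is inactive.
MorZ is non-functional in this strain, so it has no effect.
With no repressor bound, *gorV* is transcribed.
So GorV is produced and active.
PexC is produced constitutively and is active.
With repressor GorV bound, *nolR* is not transcribed.
So NolR is not produced.
No activator is available at the *dulW* promoter, so *dulW* is not transcribed.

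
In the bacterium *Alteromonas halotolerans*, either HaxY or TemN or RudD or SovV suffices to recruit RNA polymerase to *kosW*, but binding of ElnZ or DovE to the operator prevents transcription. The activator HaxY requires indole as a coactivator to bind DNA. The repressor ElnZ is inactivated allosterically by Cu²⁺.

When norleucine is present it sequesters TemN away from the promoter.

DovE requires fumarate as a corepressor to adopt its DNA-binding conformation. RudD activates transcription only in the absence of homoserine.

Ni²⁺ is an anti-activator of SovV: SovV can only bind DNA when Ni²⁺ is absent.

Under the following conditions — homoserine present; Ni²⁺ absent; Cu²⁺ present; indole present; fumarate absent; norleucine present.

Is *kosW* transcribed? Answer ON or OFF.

ON

Indole is present, so HaxY is active.
Norleucine is present, so TemN is inactive.
Homoserine is present, so RudD is inactive.
Cu²⁺ is present, so ElnZ is inactive.
Fumarate is absent, so DovE is inactive.
Ni²⁺ is absent, so SovV is active.
Activator HaxY is present, so *kosW* is transcribed.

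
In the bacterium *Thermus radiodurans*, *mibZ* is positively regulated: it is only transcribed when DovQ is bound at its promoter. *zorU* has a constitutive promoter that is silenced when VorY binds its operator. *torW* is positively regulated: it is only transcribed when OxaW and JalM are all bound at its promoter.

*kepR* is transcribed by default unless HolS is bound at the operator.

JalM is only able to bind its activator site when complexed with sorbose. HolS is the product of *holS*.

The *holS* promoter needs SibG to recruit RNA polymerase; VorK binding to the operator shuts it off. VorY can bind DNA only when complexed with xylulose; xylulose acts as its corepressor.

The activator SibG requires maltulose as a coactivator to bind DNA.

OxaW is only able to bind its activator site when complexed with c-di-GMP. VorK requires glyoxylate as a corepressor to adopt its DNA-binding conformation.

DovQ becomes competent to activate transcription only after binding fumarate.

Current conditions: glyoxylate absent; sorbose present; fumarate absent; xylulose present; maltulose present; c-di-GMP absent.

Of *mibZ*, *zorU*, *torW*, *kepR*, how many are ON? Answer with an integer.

Fumarate is absent, so DovQ is inactive.
Required activator DovQ is absent, so *mibZ* is not transcribed.
→ *mibZ* is OFF.
Xylulose is present, so VorY is active.
With repressor VorY bound, *zorU* is not transcribed.
→ *zorU* is OFF.
c-di-GMP is absent, so OxaW is inactive.
Sorbose is present, so JalM is active.
Required activator OxaW is absent, so *torW* is not transcribed.
→ *torW* is OFF.
Maltulose is present, so SibG is active.
Glyoxylate is absent, so VorK is inactive.
No repressor is bound and SibG is active, so *holS* is transcribed.
So HolS is produced and active.
With repressor HolS bound, *kepR* is not transcribed.
→ *kepR* is OFF.
0 of the 4 genes are transcribed.

0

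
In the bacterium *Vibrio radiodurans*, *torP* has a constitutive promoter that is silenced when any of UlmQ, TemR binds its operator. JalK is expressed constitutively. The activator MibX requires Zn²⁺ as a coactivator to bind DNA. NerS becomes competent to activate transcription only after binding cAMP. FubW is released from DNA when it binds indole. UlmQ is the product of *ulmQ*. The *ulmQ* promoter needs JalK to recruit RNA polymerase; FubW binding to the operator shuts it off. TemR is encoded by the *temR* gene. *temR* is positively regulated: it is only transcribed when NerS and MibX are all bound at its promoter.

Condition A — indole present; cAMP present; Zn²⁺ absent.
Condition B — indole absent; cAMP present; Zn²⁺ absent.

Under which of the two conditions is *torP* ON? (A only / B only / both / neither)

B only

Condition A:
JalK is produced constitutively and is active.
Indole is present, so FubW is inactive.
No repressor is bound and JalK is active, so *ulmQ* is transcribed.
So UlmQ is produced and active.
cAMP is present, so NerS is active.
Zn²⁺ is absent, so MibX is inactive.
Required activator MibX is absent, so *temR* is not transcribed.
So TemR is not produced.
With repressor UlmQ bound, *torP* is not transcribed.
→ *torP* is OFF in A.
Condition B:
JalK is produced constitutively and is active.
Indole is absent, so FubW is active.
With repressor FubW bound, *ulmQ* is not transcribed.
So UlmQ is not produced.
cAMP is present, so NerS is active.
Zn²⁺ is absent, so MibX is inactive.
Required activator MibX is absent, so *temR* is not transcribed.
So TemR is not produced.
With no repressor bound, *torP* is transcribed.
→ *torP* is ON in B.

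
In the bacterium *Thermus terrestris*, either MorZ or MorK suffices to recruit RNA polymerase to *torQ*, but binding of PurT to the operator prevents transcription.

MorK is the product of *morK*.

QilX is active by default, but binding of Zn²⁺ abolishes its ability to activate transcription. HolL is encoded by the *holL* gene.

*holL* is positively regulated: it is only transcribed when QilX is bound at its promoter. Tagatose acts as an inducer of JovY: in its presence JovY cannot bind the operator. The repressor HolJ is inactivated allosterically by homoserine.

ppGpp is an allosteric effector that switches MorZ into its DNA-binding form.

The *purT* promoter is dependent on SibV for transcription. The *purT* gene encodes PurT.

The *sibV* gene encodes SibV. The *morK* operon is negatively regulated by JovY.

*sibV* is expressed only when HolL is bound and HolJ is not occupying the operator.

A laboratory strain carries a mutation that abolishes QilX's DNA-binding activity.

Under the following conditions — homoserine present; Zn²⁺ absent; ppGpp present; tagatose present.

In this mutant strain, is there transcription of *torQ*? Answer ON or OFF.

ON

QilX is non-functional in this strain, so it has no effect.
Required activator QilX is absent, so *holL* is not transcribed.
So HolL is not produced.
Homoserine is present, so HolJ is inactive.
Required activator HolL is absent, so *sibV* is not transcribed.
So SibV is not produced.
Required activator SibV is absent, so *purT* is not transcribed.
So PurT is not produced.
ppGpp is present, so MorZ is active.
Tagatose is present, so JovY is inactive.
With no repressor bound, *morK* is transcribed.
So MorK is produced and active.
Activator MorZ is present, so *torQ* is transcribed.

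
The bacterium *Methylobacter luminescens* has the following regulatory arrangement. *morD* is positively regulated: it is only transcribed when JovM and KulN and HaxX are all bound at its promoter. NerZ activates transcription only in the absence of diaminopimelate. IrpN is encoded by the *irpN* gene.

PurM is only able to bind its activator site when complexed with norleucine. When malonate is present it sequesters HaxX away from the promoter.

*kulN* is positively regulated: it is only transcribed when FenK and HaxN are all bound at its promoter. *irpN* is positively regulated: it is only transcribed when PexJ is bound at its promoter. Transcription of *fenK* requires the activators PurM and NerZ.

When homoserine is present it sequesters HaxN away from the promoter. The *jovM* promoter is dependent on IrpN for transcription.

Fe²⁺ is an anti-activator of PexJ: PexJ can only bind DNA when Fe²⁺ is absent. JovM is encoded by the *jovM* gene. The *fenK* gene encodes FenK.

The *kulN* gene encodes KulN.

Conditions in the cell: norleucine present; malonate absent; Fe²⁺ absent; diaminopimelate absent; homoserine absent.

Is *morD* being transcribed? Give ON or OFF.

ON

Fe²⁺ is absent, so PexJ is active.
No repressor is bound and PexJ is active, so *irpN* is transcribed.
So IrpN is produced and active.
No repressor is bound and IrpN is active, so *jovM* is transcribed.
So JovM is produced and active.
Norleucine is present, so PurM is active.
Diaminopimelate is absent, so NerZ is active.
No repressor is bound and PurM and NerZ are active, so *fenK* is transcribed.
So FenK is produced and active.
Homoserine is absent, so HaxN is active.
No repressor is bound and FenK and HaxN are active, so *kulN* is transcribed.
So KulN is produced and active.
Malonate is absent, so HaxX is active.
No repressor is bound and JovM and KulN and HaxX are active, so *morD* is transcribed.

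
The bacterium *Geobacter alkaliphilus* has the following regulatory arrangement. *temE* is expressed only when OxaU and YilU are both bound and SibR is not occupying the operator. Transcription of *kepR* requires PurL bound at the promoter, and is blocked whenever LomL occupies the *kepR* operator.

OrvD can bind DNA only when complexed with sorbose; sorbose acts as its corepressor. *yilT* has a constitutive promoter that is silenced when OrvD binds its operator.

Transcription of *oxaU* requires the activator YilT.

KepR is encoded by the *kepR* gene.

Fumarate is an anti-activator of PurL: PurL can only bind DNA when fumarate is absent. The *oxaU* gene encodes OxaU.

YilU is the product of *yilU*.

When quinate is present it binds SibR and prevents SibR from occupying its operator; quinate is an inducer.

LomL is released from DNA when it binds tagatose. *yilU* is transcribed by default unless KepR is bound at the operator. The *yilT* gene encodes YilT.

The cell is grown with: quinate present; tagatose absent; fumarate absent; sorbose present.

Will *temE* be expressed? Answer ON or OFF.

Sorbose is present, so OrvD is active.
With repressor OrvD bound, *yilT* is not transcribed.
So YilT is not produced.
Required activator YilT is absent, so *oxaU* is not transcribed.
So OxaU is not produced.
Quinate is present, so SibR is inactive.
Fumarate is absent, so PurL is active.
Tagatose is absent, so LomL is active.
With repressor LomL bound, *kepR* is not transcribed.
So KepR is not produced.
With no repressor bound, *yilU* is transcribed.
So YilU is produced and active.
Required activator OxaU is absent, so *temE* is not transcribed.

OFF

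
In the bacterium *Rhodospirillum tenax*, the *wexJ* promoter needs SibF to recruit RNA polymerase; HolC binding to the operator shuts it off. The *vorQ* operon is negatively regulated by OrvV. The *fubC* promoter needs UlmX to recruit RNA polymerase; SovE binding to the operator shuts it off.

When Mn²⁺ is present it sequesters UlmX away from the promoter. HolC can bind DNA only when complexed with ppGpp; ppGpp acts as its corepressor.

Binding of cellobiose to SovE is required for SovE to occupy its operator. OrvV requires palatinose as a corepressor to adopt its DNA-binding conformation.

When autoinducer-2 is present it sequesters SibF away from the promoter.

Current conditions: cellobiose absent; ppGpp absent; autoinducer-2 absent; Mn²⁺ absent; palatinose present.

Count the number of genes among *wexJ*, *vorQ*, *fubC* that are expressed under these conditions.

2

Autoinducer-2 is absent, so SibF is active.
ppGpp is absent, so HolC is inactive.
No repressor is bound and SibF is active, so *wexJ* is transcribed.
→ *wexJ* is ON.
Palatinose is present, so OrvV is active.
With repressor OrvV bound, *vorQ* is not transcribed.
→ *vorQ* is OFF.
Mn²⁺ is absent, so UlmX is active.
Cellobiose is absent, so SovE is inactive.
No repressor is bound and UlmX is active, so *fubC* is transcribed.
→ *fubC* is ON.
2 of the 3 genes are transcribed.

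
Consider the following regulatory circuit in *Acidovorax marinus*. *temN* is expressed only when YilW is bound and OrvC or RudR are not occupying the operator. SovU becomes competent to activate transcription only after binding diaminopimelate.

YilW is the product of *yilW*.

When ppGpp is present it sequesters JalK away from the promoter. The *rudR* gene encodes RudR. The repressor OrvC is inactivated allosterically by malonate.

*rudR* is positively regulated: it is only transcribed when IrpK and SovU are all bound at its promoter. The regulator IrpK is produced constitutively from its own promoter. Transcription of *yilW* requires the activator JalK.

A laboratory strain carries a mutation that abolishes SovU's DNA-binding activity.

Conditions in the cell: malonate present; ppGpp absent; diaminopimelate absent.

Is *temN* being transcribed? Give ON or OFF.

ON

Malonate is present, so OrvC is inactive.
ppGpp is absent, so JalK is active.
No repressor is bound and JalK is active, so *yilW* is transcribed.
So YilW is produced and active.
IrpK is produced constitutively and is active.
SovU is non-functional in this strain, so it has no effect.
Required activator SovU is absent, so *rudR* is not transcribed.
So RudR is not produced.
No repressor is bound and YilW is active, so *temN* is transcribed.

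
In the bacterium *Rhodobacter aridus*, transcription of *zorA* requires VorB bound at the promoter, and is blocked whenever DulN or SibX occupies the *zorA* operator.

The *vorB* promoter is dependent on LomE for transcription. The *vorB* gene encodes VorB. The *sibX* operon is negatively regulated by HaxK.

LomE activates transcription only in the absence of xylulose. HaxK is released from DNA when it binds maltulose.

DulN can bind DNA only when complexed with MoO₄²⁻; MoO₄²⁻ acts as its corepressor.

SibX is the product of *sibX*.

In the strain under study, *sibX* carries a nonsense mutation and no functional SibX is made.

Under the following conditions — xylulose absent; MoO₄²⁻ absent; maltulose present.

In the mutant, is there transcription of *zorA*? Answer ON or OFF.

Xylulose is absent, so LomE is active.
No repressor is bound and LomE is active, so *vorB* is transcribed.
So VorB is produced and active.
MoO₄²⁻ is absent, so DulN is inactive.
SibX is non-functional in this strain, so it has no effect.
No repressor is bound and VorB is active, so *zorA* is transcribed.

ON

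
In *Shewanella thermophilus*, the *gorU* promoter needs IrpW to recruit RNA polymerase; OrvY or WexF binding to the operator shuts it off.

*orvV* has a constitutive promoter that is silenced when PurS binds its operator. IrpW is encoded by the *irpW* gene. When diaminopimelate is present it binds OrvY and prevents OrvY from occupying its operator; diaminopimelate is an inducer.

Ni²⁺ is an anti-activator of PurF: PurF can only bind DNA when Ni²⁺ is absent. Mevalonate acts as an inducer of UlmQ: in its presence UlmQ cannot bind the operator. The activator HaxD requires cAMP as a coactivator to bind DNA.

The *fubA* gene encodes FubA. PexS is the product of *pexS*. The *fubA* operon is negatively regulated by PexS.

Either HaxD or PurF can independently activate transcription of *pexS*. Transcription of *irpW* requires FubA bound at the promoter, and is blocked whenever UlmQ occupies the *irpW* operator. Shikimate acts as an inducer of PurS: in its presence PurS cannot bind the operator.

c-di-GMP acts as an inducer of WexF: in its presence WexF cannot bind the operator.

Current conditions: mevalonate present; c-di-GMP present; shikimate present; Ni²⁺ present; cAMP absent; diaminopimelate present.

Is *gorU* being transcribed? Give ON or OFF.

ON

Diaminopimelate is present, so OrvY is inactive.
Mevalonate is present, so UlmQ is inactive.
cAMP is absent, so HaxD is inactive.
Ni²⁺ is present, so PurF is inactive.
No activator is available at the *pexS* promoter, so *pexS* is not transcribed.
So PexS is not produced.
With no repressor bound, *fubA* is transcribed.
So FubA is produced and active.
No repressor is bound and FubA is active, so *irpW* is transcribed.
So IrpW is produced and active.
c-di-GMP is present, so WexF is inactive.
No repressor is bound and IrpW is active, so *gorU* is transcribed.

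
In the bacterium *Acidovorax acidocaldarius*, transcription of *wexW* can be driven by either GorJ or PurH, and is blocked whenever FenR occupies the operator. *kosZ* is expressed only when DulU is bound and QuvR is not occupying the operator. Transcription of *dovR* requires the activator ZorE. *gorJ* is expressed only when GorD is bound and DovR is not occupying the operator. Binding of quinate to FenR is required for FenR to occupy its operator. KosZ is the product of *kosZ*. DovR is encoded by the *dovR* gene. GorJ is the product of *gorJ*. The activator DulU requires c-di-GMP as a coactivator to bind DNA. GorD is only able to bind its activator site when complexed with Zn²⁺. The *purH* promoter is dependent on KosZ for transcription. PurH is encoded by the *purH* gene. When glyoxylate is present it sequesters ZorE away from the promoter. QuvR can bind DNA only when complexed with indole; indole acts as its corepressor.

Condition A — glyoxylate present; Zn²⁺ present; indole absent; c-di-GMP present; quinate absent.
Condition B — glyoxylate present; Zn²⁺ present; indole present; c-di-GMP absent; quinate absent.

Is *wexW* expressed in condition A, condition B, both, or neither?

Condition A:
Glyoxylate is present, so ZorE is inactive.
Required activator ZorE is absent, so *dovR* is not transcribed.
So DovR is not produced.
Zn²⁺ is present, so GorD is active.
No repressor is bound and GorD is active, so *gorJ* is transcribed.
So GorJ is produced and active.
Indole is absent, so QuvR is inactive.
c-di-GMP is present, so DulU is active.
No repressor is bound and DulU is active, so *kosZ* is transcribed.
So KosZ is produced and active.
No repressor is bound and KosZ is active, so *purH* is transcribed.
So PurH is produced and active.
Quinate is absent, so FenR is inactive.
Activator GorJ is present, so *wexW* is transcribed.
→ *wexW* is ON in A.
Condition B:
Glyoxylate is present, so ZorE is inactive.
Required activator ZorE is absent, so *dovR* is not transcribed.
So DovR is not produced.
Zn²⁺ is present, so GorD is active.
No repressor is bound and GorD is active, so *gorJ* is transcribed.
So GorJ is produced and active.
Indole is present, so QuvR is active.
c-di-GMP is absent, so DulU is inactive.
With repressor QuvR bound, *kosZ* is not transcribed.
So KosZ is not produced.
Required activator KosZ is absent, so *purH* is not transcribed.
So PurH is not produced.
Quinate is absent, so FenR is inactive.
Activator GorJ is present, so *wexW* is transcribed.
→ *wexW* is ON in B.

both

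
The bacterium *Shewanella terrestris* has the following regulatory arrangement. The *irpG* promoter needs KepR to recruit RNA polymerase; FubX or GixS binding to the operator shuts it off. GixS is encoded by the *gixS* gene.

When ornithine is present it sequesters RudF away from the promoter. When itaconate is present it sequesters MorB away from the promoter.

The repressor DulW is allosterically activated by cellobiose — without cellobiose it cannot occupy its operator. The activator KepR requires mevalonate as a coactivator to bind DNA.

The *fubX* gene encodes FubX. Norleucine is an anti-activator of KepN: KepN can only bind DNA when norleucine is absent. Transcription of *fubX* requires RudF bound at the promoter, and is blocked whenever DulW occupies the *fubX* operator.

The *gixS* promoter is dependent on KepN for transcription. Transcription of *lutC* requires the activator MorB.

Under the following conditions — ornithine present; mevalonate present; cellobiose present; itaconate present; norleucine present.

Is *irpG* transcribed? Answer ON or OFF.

ON

Mevalonate is present, so KepR is active.
Cellobiose is present, so DulW is active.
Ornithine is present, so RudF is inactive.
With repressor DulW bound, *fubX* is not transcribed.
So FubX is not produced.
Norleucine is present, so KepN is inactive.
Required activator KepN is absent, so *gixS* is not transcribed.
So GixS is not produced.
No repressor is bound and KepR is active, so *irpG* is transcribed.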